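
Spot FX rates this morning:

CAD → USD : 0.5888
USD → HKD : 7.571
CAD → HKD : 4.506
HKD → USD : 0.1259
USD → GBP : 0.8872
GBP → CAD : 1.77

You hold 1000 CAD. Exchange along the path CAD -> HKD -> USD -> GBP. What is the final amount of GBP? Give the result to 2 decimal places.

1000 CAD × 4.506 = 4506 HKD
4506 HKD × 0.1259 = 567.3054 USD
567.3054 USD × 0.8872 = 503.31335088 GBP

503.31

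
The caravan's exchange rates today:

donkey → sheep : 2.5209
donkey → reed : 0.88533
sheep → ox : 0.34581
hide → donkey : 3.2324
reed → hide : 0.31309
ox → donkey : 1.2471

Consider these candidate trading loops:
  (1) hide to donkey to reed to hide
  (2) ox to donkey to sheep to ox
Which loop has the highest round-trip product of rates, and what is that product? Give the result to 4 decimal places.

(1) 3.2324 × 0.88533 × 0.31309 = 0.89598
(2) 1.2471 × 2.5209 × 0.34581 = 1.08716
Highest is cycle (2) at 1.0872 (>1, arbitrage).

1.0872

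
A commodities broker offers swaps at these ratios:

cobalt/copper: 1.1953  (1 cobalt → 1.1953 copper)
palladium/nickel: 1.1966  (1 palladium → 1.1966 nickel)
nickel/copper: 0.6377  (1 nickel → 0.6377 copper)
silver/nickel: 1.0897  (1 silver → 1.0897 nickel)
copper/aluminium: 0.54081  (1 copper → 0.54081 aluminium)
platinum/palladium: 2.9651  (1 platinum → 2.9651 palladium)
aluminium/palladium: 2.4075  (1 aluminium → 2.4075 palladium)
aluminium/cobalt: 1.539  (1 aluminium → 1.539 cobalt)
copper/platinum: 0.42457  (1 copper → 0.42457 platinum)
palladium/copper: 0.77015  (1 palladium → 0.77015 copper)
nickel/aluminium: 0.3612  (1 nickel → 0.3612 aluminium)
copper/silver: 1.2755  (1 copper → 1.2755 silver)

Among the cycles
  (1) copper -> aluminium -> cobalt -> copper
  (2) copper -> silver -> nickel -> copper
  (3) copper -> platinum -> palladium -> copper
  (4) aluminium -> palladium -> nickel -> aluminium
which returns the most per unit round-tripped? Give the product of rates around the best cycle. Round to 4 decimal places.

1.0406

(1) 0.54081 × 1.539 × 1.1953 = 0.99486
(2) 1.2755 × 1.0897 × 0.6377 = 0.88635
(3) 0.42457 × 2.9651 × 0.77015 = 0.96954
(4) 2.4075 × 1.1966 × 0.3612 = 1.04055
Highest is cycle (4) at 1.0406 (>1, arbitrage).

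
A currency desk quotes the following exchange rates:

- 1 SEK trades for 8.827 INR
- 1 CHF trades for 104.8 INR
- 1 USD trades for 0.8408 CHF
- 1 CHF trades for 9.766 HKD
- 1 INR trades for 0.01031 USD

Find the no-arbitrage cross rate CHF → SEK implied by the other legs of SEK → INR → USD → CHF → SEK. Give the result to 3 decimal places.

13.069

Known legs of the cycle: 8.827 × 0.01031 × 0.8408 = 0.076518155896
For no arbitrage the full-cycle product must be 1, so the missing rate is 1 / 0.076518155896 ≈ 13.06879.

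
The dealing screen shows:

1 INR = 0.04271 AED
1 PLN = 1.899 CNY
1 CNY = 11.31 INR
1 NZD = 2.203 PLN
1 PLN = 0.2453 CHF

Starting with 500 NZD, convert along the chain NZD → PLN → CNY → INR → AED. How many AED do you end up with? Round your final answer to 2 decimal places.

500 NZD × 2.203 = 1101.5 PLN
1101.5 PLN × 1.899 = 2091.7485 CNY
2091.7485 CNY × 11.31 = 23657.675535 INR
23657.675535 INR × 0.04271 = 1010.41932209985 AED

1010.42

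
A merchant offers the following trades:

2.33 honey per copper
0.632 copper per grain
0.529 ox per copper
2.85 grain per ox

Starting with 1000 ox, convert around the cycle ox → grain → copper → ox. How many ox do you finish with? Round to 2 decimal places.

952.83

1000 ox × 2.85 = 2850 grain
2850 grain × 0.632 = 1801.2 copper
1801.2 copper × 0.529 = 952.8348 ox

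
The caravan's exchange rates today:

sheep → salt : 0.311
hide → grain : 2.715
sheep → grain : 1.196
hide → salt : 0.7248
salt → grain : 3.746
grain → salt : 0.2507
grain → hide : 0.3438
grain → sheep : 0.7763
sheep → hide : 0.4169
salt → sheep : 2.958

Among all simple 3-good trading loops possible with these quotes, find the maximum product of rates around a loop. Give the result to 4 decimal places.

salt→grain→hide→salt: 3.746 × 0.3438 × 0.7248 = 0.93345
salt→grain→sheep→salt: 3.746 × 0.7763 × 0.311 = 0.90439
salt→sheep→hide→salt: 2.958 × 0.4169 × 0.7248 = 0.89382
salt→sheep→grain→salt: 2.958 × 1.196 × 0.2507 = 0.88692
sheep→hide→grain→sheep: 0.4169 × 2.715 × 0.7763 = 0.87868
Maximum is salt→grain→hide→salt at 0.9335; no arbitrage — every cycle loses value.

0.9335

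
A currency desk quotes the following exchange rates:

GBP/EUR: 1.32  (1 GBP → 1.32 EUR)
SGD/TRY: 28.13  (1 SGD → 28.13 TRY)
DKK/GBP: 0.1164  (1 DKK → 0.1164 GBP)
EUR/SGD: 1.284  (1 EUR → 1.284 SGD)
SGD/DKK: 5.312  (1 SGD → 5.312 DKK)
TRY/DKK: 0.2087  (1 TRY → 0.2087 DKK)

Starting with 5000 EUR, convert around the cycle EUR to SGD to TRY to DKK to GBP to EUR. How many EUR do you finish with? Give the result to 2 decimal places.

5000 EUR × 1.284 = 6420 SGD
6420 SGD × 28.13 = 180594.6 TRY
180594.6 TRY × 0.2087 = 37690.09302 DKK
37690.09302 DKK × 0.1164 = 4387.126827528 GBP
4387.126827528 GBP × 1.32 = 5791.00741233696 EUR

5791.01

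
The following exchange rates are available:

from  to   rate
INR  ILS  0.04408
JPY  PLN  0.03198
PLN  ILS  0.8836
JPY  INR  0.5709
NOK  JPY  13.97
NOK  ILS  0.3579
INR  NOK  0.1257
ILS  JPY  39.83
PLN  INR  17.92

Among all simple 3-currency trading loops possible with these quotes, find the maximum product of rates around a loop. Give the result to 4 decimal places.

1.1255

JPY→PLN→ILS→JPY: 0.03198 × 0.8836 × 39.83 = 1.12550
JPY→INR→NOK→JPY: 0.5709 × 0.1257 × 13.97 = 1.00252
JPY→INR→ILS→JPY: 0.5709 × 0.04408 × 39.83 = 1.00233
Maximum is JPY→PLN→ILS→JPY at 1.1255; arbitrage exists.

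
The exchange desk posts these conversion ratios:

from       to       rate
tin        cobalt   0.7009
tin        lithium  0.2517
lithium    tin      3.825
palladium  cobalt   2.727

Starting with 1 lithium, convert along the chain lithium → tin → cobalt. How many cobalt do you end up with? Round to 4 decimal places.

2.6809

1 lithium × 3.825 = 3.825 tin
3.825 tin × 0.7009 = 2.6809425 cobalt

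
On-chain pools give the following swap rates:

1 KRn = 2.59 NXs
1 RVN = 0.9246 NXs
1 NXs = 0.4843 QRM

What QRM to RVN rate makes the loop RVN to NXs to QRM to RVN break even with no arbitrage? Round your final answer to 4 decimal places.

2.2332

Known legs of the cycle: 0.9246 × 0.4843 = 0.44778378
For no arbitrage the full-cycle product must be 1, so the missing rate is 1 / 0.44778378 ≈ 2.233221.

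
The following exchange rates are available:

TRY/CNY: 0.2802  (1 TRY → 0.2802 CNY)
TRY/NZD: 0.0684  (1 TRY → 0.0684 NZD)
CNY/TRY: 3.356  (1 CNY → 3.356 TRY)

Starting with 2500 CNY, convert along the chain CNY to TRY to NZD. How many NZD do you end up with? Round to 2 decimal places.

573.88

2500 CNY × 3.356 = 8390 TRY
8390 TRY × 0.0684 = 573.876 NZD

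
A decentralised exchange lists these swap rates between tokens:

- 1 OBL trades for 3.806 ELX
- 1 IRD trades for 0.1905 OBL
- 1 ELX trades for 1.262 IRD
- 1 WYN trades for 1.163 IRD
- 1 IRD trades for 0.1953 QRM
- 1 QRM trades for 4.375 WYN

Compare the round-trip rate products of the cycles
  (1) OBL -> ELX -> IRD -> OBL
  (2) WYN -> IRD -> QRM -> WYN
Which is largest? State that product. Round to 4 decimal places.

(1) 3.806 × 1.262 × 0.1905 = 0.91500
(2) 1.163 × 0.1953 × 4.375 = 0.99371
Highest is cycle (2) at 0.9937 (≤1, no arbitrage).

0.9937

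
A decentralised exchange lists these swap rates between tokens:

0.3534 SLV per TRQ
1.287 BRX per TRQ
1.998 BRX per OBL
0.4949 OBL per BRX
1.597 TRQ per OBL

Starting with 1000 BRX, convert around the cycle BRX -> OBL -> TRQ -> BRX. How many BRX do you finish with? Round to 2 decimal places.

1000 BRX × 0.4949 = 494.9 OBL
494.9 OBL × 1.597 = 790.3553 TRQ
790.3553 TRQ × 1.287 = 1017.1872711 BRX

1017.19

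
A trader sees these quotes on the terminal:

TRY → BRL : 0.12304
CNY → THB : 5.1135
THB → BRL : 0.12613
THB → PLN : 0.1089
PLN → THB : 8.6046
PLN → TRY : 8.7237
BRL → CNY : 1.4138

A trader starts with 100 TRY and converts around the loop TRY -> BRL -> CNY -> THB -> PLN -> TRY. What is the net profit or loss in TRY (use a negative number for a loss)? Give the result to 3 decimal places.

100 TRY × 0.12304 = 12.304 BRL
12.304 BRL × 1.4138 = 17.3953952 CNY
17.3953952 CNY × 5.1135 = 88.9513533552 THB
88.9513533552 THB × 0.1089 = 9.68680238038128 PLN
9.68680238038128 PLN × 8.7237 = 84.504757925732172336 TRY
Net change: 84.504757925732172336 − 100 = -15.495242074267827664 TRY

-15.495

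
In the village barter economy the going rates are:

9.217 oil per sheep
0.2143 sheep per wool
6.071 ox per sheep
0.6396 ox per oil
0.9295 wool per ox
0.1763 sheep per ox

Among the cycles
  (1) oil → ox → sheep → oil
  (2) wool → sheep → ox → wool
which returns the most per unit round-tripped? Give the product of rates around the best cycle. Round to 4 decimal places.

1.2093

(1) 0.6396 × 0.1763 × 9.217 = 1.03932
(2) 0.2143 × 6.071 × 0.9295 = 1.20929
Highest is cycle (2) at 1.2093 (>1, arbitrage).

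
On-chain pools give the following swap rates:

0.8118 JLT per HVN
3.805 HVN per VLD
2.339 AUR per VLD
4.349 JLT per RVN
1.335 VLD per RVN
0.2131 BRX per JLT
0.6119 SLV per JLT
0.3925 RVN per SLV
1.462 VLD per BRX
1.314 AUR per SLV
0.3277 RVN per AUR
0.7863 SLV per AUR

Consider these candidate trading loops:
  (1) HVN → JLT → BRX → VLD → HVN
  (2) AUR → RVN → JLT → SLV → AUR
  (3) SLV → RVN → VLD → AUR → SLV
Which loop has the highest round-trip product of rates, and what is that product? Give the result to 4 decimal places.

(1) 0.8118 × 0.2131 × 1.462 × 3.805 = 0.96235
(2) 0.3277 × 4.349 × 0.6119 × 1.314 = 1.14589
(3) 0.3925 × 1.335 × 2.339 × 0.7863 = 0.96369
Highest is cycle (2) at 1.1459 (>1, arbitrage).

1.1459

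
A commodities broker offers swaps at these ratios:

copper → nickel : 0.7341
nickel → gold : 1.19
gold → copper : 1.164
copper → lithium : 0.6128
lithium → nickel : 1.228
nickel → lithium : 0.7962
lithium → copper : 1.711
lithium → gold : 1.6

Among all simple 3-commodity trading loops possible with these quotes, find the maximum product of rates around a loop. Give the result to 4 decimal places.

1.1413

gold→copper→lithium→gold: 1.164 × 0.6128 × 1.6 = 1.14128
nickel→gold→copper→nickel: 1.19 × 1.164 × 0.7341 = 1.01685
nickel→lithium→copper→nickel: 0.7962 × 1.711 × 0.7341 = 1.00006
Maximum is gold→copper→lithium→gold at 1.1413; arbitrage exists.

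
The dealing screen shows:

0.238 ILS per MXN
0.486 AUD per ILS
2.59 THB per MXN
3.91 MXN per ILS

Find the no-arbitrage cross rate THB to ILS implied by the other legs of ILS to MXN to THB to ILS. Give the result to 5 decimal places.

Known legs of the cycle: 3.91 × 2.59 = 10.1269
For no arbitrage the full-cycle product must be 1, so the missing rate is 1 / 10.1269 ≈ 0.0987469.

0.09875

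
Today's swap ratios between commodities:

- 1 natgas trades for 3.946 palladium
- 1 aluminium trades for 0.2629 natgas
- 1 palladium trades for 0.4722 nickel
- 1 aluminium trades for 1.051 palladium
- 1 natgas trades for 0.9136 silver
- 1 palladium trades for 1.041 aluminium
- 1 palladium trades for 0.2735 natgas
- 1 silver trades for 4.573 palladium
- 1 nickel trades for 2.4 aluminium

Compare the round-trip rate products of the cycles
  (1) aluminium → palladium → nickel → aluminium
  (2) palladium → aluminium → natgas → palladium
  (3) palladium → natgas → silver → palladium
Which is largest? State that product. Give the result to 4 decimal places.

1.1911

(1) 1.051 × 0.4722 × 2.4 = 1.19108
(2) 1.041 × 0.2629 × 3.946 = 1.07994
(3) 0.2735 × 0.9136 × 4.573 = 1.14265
Highest is cycle (1) at 1.1911 (>1, arbitrage).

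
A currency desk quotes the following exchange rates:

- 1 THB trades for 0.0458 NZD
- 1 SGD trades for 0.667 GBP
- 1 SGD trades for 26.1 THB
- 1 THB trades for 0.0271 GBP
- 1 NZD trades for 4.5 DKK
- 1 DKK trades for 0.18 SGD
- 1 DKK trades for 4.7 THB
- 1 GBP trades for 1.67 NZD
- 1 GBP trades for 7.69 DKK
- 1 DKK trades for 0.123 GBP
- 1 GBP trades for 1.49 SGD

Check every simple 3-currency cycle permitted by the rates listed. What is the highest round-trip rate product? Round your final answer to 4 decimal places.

THB→GBP→SGD→THB: 0.0271 × 1.49 × 26.1 = 1.05389
DKK→THB→GBP→DKK: 4.7 × 0.0271 × 7.69 = 0.97948
DKK→THB→NZD→DKK: 4.7 × 0.0458 × 4.5 = 0.96867
DKK→GBP→NZD→DKK: 0.123 × 1.67 × 4.5 = 0.92435
DKK→SGD→GBP→DKK: 0.18 × 0.667 × 7.69 = 0.92326
Maximum is THB→GBP→SGD→THB at 1.0539; arbitrage exists.

1.0539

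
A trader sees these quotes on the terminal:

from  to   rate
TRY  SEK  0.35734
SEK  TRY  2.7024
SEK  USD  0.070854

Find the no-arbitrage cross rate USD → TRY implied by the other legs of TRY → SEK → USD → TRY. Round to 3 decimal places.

39.496

Known legs of the cycle: 0.35734 × 0.070854 = 0.02531896836
For no arbitrage the full-cycle product must be 1, so the missing rate is 1 / 0.02531896836 ≈ 39.49608.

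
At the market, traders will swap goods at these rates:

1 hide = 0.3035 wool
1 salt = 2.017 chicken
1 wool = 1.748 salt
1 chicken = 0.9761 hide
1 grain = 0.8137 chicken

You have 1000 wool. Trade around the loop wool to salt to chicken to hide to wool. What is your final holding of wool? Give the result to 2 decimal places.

1000 wool × 1.748 = 1748 salt
1748 salt × 2.017 = 3525.716 chicken
3525.716 chicken × 0.9761 = 3441.4513876 hide
3441.4513876 hide × 0.3035 = 1044.4804961366 wool

1044.48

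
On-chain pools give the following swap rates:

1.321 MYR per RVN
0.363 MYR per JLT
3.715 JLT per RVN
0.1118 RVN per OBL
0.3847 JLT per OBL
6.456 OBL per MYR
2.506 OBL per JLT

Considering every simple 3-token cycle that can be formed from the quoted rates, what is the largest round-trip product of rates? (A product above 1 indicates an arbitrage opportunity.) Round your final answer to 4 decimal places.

JLT→OBL→RVN→JLT: 2.506 × 0.1118 × 3.715 = 1.04083
MYR→OBL→RVN→MYR: 6.456 × 0.1118 × 1.321 = 0.95347
JLT→MYR→OBL→JLT: 0.363 × 6.456 × 0.3847 = 0.90156
Maximum is JLT→OBL→RVN→JLT at 1.0408; arbitrage exists.

1.0408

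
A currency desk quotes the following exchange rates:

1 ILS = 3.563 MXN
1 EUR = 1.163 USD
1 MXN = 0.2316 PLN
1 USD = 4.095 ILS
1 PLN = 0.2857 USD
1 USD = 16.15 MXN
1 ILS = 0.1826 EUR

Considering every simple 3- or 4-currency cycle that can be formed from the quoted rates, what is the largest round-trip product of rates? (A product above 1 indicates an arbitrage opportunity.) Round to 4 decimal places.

1.0686

USD→MXN→PLN→USD: 16.15 × 0.2316 × 0.2857 = 1.06862
ILS→MXN→PLN→USD→ILS: 3.563 × 0.2316 × 0.2857 × 4.095 = 0.96542
ILS→EUR→USD→ILS: 0.1826 × 1.163 × 4.095 = 0.86963
Maximum is USD→MXN→PLN→USD at 1.0686; arbitrage exists.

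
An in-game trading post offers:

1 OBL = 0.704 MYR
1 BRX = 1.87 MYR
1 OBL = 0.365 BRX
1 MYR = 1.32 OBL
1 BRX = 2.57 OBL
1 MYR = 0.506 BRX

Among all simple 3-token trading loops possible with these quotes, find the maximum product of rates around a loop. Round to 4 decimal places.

OBL→MYR→BRX→OBL: 0.704 × 0.506 × 2.57 = 0.91550
OBL→BRX→MYR→OBL: 0.365 × 1.87 × 1.32 = 0.90097
Maximum is OBL→MYR→BRX→OBL at 0.9155; no arbitrage — every cycle loses value.

0.9155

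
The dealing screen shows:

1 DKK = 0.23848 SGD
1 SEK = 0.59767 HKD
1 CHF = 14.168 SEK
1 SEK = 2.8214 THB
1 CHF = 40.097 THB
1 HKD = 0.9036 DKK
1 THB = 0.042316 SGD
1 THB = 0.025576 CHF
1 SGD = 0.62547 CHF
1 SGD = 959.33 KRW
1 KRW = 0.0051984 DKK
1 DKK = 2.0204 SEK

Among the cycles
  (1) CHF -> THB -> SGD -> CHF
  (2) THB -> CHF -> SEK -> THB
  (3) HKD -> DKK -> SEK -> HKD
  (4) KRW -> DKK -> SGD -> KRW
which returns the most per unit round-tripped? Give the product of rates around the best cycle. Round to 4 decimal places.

(1) 40.097 × 0.042316 × 0.62547 = 1.06126
(2) 0.025576 × 14.168 × 2.8214 = 1.02236
(3) 0.9036 × 2.0204 × 0.59767 = 1.09113
(4) 0.0051984 × 0.23848 × 959.33 = 1.18930
Highest is cycle (4) at 1.1893 (>1, arbitrage).

1.1893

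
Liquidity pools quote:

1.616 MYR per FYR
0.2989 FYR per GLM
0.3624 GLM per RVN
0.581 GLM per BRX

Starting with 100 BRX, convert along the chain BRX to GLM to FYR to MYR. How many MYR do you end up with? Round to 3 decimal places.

28.064

100 BRX × 0.581 = 58.1 GLM
58.1 GLM × 0.2989 = 17.36609 FYR
17.36609 FYR × 1.616 = 28.06360144 MYR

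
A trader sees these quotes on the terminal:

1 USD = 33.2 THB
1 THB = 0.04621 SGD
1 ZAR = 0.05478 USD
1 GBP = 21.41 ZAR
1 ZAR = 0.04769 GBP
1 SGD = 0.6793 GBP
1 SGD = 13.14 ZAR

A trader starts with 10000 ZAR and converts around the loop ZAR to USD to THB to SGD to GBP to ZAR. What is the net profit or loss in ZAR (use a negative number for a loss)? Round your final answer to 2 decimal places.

2222.90

10000 ZAR × 0.05478 = 547.8 USD
547.8 USD × 33.2 = 18186.96 THB
18186.96 THB × 0.04621 = 840.4194216 SGD
840.4194216 SGD × 0.6793 = 570.89691309288 GBP
570.89691309288 GBP × 21.41 = 12222.9029093185608 ZAR
Net change: 12222.9029093185608 − 10000 = 2222.9029093185608 ZAR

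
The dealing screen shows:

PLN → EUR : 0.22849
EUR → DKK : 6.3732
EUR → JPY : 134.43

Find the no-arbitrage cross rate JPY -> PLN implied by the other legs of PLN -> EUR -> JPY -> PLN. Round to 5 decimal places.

Known legs of the cycle: 0.22849 × 134.43 = 30.7159107
For no arbitrage the full-cycle product must be 1, so the missing rate is 1 / 30.7159107 ≈ 0.0325564.

0.03256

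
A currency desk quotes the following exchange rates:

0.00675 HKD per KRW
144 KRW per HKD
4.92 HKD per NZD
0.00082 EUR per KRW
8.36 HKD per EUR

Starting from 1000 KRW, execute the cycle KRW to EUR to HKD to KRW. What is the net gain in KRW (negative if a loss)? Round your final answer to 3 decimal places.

-12.851

1000 KRW × 0.00082 = 0.82 EUR
0.82 EUR × 8.36 = 6.8552 HKD
6.8552 HKD × 144 = 987.1488 KRW
Net change: 987.1488 − 1000 = -12.8512 KRW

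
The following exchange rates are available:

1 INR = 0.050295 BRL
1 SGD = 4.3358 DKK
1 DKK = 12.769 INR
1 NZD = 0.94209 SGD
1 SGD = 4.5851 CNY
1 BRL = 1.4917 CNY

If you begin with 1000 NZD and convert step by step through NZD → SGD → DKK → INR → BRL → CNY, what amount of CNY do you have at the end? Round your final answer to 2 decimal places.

3913.13

1000 NZD × 0.94209 = 942.09 SGD
942.09 SGD × 4.3358 = 4084.713822 DKK
4084.713822 DKK × 12.769 = 52157.710793118 INR
52157.710793118 INR × 0.050295 = 2623.27206433986981 BRL
2623.27206433986981 BRL × 1.4917 = 3913.134938375783795577 CNY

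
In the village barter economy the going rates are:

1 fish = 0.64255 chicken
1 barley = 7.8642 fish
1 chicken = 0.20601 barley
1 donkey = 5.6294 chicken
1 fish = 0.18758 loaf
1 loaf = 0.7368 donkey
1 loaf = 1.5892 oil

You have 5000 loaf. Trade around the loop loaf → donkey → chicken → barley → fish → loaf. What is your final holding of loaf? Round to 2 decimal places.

6302.47

5000 loaf × 0.7368 = 3684 donkey
3684 donkey × 5.6294 = 20738.7096 chicken
20738.7096 chicken × 0.20601 = 4272.381564696 barley
4272.381564696 barley × 7.8642 = 33598.8631010822832 fish
33598.8631010822832 fish × 0.18758 = 6302.474740501014682656 loaf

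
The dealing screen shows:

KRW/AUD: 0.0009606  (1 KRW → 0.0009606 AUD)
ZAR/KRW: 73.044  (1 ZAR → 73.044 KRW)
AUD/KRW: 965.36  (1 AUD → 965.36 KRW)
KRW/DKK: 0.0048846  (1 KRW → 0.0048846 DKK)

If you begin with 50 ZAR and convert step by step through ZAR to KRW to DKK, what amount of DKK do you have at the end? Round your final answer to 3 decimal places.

50 ZAR × 73.044 = 3652.2 KRW
3652.2 KRW × 0.0048846 = 17.83953612 DKK

17.840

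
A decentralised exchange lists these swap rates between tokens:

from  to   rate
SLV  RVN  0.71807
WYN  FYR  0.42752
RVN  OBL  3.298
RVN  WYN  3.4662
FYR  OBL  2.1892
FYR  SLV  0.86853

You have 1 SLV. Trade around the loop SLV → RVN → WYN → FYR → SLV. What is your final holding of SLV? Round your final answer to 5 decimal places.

1 SLV × 0.71807 = 0.71807 RVN
0.71807 RVN × 3.4662 = 2.488974234 WYN
2.488974234 WYN × 0.42752 = 1.06408626451968 FYR
1.06408626451968 FYR × 0.86853 = 0.9241908433232776704 SLV

0.92419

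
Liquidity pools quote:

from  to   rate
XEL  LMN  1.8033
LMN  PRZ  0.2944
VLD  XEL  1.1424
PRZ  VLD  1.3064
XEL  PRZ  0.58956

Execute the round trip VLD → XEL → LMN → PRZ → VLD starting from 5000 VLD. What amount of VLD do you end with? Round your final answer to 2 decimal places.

5000 VLD × 1.1424 = 5712 XEL
5712 XEL × 1.8033 = 10300.4496 LMN
10300.4496 LMN × 0.2944 = 3032.45236224 PRZ
3032.45236224 PRZ × 1.3064 = 3961.595766030336 VLD

3961.60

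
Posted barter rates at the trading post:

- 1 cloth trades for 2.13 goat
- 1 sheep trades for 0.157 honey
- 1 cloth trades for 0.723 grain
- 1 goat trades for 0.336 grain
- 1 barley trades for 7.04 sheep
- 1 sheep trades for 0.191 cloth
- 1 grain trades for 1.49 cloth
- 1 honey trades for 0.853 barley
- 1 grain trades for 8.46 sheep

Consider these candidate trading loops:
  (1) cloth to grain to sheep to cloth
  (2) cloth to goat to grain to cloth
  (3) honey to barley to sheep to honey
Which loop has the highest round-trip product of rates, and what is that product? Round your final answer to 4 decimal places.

(1) 0.723 × 8.46 × 0.191 = 1.16827
(2) 2.13 × 0.336 × 1.49 = 1.06636
(3) 0.853 × 7.04 × 0.157 = 0.94280
Highest is cycle (1) at 1.1683 (>1, arbitrage).

1.1683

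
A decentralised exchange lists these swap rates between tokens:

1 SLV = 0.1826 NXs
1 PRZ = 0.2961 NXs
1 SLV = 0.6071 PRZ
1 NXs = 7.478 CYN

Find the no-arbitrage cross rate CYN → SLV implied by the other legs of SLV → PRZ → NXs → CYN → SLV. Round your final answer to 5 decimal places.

0.74390

Known legs of the cycle: 0.6071 × 0.2961 × 7.478 = 1.34426255418
For no arbitrage the full-cycle product must be 1, so the missing rate is 1 / 1.34426255418 ≈ 0.7439023.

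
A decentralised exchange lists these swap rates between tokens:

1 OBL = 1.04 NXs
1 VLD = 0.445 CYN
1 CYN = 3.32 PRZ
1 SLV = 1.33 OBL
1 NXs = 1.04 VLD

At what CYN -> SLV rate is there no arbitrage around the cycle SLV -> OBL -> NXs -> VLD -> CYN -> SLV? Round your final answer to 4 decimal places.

Known legs of the cycle: 1.33 × 1.04 × 1.04 × 0.445 = 0.64014496
For no arbitrage the full-cycle product must be 1, so the missing rate is 1 / 0.64014496 ≈ 1.562146.

1.5621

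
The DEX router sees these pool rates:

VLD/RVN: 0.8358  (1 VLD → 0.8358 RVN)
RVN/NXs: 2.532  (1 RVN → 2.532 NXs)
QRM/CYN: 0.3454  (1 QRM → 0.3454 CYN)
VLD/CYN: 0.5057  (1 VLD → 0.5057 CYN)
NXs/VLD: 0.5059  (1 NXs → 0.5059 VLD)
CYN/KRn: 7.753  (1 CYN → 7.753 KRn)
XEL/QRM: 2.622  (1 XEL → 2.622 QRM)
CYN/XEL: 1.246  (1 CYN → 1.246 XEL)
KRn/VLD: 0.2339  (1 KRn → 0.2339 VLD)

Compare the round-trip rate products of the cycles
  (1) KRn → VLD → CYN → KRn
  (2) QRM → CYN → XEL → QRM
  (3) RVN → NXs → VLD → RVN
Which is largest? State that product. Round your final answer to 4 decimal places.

1.1284

(1) 0.2339 × 0.5057 × 7.753 = 0.91705
(2) 0.3454 × 1.246 × 2.622 = 1.12843
(3) 2.532 × 0.5059 × 0.8358 = 1.07061
Highest is cycle (2) at 1.1284 (>1, arbitrage).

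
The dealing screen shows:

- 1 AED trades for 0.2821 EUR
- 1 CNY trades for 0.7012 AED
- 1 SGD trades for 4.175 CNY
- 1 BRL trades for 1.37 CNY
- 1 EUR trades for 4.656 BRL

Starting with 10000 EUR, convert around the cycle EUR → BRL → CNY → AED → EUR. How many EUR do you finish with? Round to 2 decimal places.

10000 EUR × 4.656 = 46560 BRL
46560 BRL × 1.37 = 63787.2 CNY
63787.2 CNY × 0.7012 = 44727.58464 AED
44727.58464 AED × 0.2821 = 12617.651626944 EUR

12617.65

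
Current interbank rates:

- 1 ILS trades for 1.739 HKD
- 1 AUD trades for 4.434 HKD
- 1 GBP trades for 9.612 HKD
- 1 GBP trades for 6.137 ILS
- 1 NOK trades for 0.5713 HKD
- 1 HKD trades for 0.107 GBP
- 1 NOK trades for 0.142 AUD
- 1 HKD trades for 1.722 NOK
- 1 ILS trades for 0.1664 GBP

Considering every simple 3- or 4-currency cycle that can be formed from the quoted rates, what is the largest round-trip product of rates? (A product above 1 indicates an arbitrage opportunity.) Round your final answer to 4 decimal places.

HKD→GBP→ILS→HKD: 0.107 × 6.137 × 1.739 = 1.14193
HKD→NOK→AUD→HKD: 1.722 × 0.142 × 4.434 = 1.08422
Maximum is HKD→GBP→ILS→HKD at 1.1419; arbitrage exists.

1.1419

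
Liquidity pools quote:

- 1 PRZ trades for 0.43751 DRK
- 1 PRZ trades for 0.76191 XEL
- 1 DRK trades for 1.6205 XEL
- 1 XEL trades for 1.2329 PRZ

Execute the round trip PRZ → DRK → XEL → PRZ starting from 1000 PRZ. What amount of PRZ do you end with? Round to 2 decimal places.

874.11

1000 PRZ × 0.43751 = 437.51 DRK
437.51 DRK × 1.6205 = 708.984955 XEL
708.984955 XEL × 1.2329 = 874.1075510195 PRZ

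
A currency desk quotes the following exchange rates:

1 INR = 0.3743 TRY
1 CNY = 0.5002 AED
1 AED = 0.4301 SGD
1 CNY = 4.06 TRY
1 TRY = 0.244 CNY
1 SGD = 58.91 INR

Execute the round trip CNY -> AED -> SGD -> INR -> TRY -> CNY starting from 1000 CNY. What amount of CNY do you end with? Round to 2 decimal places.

1000 CNY × 0.5002 = 500.2 AED
500.2 AED × 0.4301 = 215.13602 SGD
215.13602 SGD × 58.91 = 12673.6629382 INR
12673.6629382 INR × 0.3743 = 4743.75203776826 TRY
4743.75203776826 TRY × 0.244 = 1157.47549721545544 CNY

1157.48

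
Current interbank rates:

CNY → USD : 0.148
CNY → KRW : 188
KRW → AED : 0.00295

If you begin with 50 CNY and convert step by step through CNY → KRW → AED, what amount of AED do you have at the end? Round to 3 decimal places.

50 CNY × 188 = 9400 KRW
9400 KRW × 0.00295 = 27.73 AED

27.730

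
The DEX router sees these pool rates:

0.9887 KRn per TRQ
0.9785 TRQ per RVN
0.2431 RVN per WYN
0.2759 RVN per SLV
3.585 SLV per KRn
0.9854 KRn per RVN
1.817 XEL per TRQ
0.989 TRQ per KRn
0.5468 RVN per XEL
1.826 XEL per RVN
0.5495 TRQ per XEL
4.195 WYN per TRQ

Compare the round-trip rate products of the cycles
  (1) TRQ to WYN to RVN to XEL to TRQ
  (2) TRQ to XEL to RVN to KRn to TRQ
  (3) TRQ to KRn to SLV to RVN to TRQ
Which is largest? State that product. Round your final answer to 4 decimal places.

1.0233

(1) 4.195 × 0.2431 × 1.826 × 0.5495 = 1.02326
(2) 1.817 × 0.5468 × 0.9854 × 0.989 = 0.96826
(3) 0.9887 × 3.585 × 0.2759 × 0.9785 = 0.95690
Highest is cycle (1) at 1.0233 (>1, arbitrage).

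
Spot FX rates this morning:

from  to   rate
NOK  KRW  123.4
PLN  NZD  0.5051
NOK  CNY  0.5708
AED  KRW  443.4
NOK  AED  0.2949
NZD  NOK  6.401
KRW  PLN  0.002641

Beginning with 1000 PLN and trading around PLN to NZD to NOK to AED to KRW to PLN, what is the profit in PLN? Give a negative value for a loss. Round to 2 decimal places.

116.51

1000 PLN × 0.5051 = 505.1 NZD
505.1 NZD × 6.401 = 3233.1451 NOK
3233.1451 NOK × 0.2949 = 953.45448999 AED
953.45448999 AED × 443.4 = 422761.720861566 KRW
422761.720861566 KRW × 0.002641 = 1116.513704795395806 PLN
Net change: 1116.513704795395806 − 1000 = 116.513704795395806 PLN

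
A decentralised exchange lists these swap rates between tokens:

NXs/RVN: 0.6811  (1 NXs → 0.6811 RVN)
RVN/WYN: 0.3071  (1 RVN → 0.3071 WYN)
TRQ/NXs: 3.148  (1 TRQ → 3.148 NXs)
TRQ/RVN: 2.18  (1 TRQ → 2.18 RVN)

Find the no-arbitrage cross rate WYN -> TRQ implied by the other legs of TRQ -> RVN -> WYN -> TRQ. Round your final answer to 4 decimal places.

Known legs of the cycle: 2.18 × 0.3071 = 0.669478
For no arbitrage the full-cycle product must be 1, so the missing rate is 1 / 0.669478 ≈ 1.493701.

1.4937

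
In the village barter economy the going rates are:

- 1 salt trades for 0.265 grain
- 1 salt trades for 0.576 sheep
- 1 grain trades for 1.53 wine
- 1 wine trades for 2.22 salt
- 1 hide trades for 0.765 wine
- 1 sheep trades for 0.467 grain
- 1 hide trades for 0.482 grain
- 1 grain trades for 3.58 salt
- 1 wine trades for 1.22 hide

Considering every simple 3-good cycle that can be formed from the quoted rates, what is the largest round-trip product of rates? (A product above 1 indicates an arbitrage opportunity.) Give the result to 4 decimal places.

grain→salt→sheep→grain: 3.58 × 0.576 × 0.467 = 0.96299
grain→wine→salt→grain: 1.53 × 2.22 × 0.265 = 0.90010
grain→wine→hide→grain: 1.53 × 1.22 × 0.482 = 0.89970
Maximum is grain→salt→sheep→grain at 0.9630; no arbitrage — every cycle loses value.

0.9630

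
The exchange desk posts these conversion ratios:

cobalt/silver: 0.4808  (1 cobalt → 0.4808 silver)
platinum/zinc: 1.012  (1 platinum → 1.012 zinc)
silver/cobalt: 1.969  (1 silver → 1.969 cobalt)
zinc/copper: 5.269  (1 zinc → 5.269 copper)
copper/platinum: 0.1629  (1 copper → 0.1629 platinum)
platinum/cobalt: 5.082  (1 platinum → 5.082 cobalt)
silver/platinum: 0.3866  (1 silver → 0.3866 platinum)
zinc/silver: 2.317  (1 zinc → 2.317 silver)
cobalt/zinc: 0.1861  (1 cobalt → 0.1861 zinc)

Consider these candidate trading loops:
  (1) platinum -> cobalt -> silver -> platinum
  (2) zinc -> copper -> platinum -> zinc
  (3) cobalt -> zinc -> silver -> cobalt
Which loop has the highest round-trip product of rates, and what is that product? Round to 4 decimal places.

0.9446

(1) 5.082 × 0.4808 × 0.3866 = 0.94463
(2) 5.269 × 0.1629 × 1.012 = 0.86862
(3) 0.1861 × 2.317 × 1.969 = 0.84902
Highest is cycle (1) at 0.9446 (≤1, no arbitrage).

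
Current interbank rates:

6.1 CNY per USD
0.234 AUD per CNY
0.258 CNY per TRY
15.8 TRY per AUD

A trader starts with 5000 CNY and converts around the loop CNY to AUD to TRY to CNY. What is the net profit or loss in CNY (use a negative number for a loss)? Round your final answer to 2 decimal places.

5000 CNY × 0.234 = 1170 AUD
1170 AUD × 15.8 = 18486 TRY
18486 TRY × 0.258 = 4769.388 CNY
Net change: 4769.388 − 5000 = -230.612 CNY

-230.61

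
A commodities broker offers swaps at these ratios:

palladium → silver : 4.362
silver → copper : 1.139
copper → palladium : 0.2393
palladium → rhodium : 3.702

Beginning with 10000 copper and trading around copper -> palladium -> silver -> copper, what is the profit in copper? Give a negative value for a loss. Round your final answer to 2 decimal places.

1889.18

10000 copper × 0.2393 = 2393 palladium
2393 palladium × 4.362 = 10438.266 silver
10438.266 silver × 1.139 = 11889.184974 copper
Net change: 11889.184974 − 10000 = 1889.184974 copper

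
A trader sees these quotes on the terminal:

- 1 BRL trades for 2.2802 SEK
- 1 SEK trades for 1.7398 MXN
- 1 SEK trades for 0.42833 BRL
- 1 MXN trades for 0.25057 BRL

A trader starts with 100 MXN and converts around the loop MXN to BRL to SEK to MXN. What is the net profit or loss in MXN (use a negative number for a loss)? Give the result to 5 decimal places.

-0.59658

100 MXN × 0.25057 = 25.057 BRL
25.057 BRL × 2.2802 = 57.1349714 SEK
57.1349714 SEK × 1.7398 = 99.40342324172 MXN
Net change: 99.40342324172 − 100 = -0.59657675828 MXN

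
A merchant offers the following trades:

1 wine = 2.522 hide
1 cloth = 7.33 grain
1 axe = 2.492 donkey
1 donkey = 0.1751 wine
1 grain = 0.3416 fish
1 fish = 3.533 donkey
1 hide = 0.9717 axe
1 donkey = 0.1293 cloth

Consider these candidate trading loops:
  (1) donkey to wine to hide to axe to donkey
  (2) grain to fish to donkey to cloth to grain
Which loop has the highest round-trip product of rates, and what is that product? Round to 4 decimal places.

1.1438

(1) 0.1751 × 2.522 × 0.9717 × 2.492 = 1.06933
(2) 0.3416 × 3.533 × 0.1293 × 7.33 = 1.14384
Highest is cycle (2) at 1.1438 (>1, arbitrage).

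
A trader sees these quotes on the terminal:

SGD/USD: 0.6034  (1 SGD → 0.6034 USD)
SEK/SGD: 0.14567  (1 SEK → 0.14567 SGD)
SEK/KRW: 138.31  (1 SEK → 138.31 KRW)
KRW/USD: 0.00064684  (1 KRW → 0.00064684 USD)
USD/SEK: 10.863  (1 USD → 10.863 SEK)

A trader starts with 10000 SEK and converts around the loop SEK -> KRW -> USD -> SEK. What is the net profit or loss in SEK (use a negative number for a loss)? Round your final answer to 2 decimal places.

-281.48

10000 SEK × 138.31 = 1383100 KRW
1383100 KRW × 0.00064684 = 894.644404 USD
894.644404 USD × 10.863 = 9718.522160652 SEK
Net change: 9718.522160652 − 10000 = -281.477839348 SEK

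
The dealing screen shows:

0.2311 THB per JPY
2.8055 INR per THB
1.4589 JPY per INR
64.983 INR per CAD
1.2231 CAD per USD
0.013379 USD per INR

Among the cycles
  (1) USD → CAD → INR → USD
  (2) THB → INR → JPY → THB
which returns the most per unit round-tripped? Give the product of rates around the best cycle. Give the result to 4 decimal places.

(1) 1.2231 × 64.983 × 0.013379 = 1.06337
(2) 2.8055 × 1.4589 × 0.2311 = 0.94588
Highest is cycle (1) at 1.0634 (>1, arbitrage).

1.0634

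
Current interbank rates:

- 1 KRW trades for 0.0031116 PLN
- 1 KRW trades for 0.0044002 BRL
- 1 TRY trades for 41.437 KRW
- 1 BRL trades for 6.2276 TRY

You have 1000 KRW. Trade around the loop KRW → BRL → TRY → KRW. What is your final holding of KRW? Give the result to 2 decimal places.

1000 KRW × 0.0044002 = 4.4002 BRL
4.4002 BRL × 6.2276 = 27.40268552 TRY
27.40268552 TRY × 41.437 = 1135.48507989224 KRW

1135.49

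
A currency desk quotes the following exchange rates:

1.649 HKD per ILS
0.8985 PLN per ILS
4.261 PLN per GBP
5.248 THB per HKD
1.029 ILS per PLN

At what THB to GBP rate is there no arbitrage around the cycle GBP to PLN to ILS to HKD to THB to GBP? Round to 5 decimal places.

Known legs of the cycle: 4.261 × 1.029 × 1.649 × 5.248 = 37.943849666688
For no arbitrage the full-cycle product must be 1, so the missing rate is 1 / 37.943849666688 ≈ 0.0263547.

0.02635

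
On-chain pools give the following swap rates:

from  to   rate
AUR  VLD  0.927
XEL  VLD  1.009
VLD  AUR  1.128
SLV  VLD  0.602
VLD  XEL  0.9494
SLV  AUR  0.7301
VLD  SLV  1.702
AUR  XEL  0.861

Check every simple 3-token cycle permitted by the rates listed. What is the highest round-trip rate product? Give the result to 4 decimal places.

SLV→AUR→VLD→SLV: 0.7301 × 0.927 × 1.702 = 1.15192
VLD→AUR→XEL→VLD: 1.128 × 0.861 × 1.009 = 0.97995
Maximum is SLV→AUR→VLD→SLV at 1.1519; arbitrage exists.

1.1519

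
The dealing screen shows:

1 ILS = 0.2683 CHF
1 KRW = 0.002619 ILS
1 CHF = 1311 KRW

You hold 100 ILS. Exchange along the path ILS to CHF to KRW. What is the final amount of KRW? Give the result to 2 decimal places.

100 ILS × 0.2683 = 26.83 CHF
26.83 CHF × 1311 = 35174.13 KRW

35174.13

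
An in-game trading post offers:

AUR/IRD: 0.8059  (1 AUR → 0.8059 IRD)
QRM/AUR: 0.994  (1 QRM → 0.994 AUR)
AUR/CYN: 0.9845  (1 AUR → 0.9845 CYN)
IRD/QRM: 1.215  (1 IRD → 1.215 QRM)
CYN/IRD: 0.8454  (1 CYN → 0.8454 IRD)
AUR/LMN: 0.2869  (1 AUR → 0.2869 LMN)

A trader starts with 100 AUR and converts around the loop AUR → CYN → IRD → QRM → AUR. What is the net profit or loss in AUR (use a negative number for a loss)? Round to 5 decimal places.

100 AUR × 0.9845 = 98.45 CYN
98.45 CYN × 0.8454 = 83.22963 IRD
83.22963 IRD × 1.215 = 101.12400045 QRM
101.12400045 QRM × 0.994 = 100.5172564473 AUR
Net change: 100.5172564473 − 100 = 0.5172564473 AUR

0.51726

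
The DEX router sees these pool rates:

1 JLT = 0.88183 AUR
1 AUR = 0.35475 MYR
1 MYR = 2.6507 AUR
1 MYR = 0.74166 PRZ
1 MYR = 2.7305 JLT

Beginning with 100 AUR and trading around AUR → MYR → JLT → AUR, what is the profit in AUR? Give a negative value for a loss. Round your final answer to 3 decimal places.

-14.582

100 AUR × 0.35475 = 35.475 MYR
35.475 MYR × 2.7305 = 96.8644875 JLT
96.8644875 JLT × 0.88183 = 85.418011012125 AUR
Net change: 85.418011012125 − 100 = -14.581988987875 AUR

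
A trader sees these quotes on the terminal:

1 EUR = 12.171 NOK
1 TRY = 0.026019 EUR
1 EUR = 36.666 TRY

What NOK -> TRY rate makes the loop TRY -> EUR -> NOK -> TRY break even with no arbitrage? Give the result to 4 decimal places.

3.1578

Known legs of the cycle: 0.026019 × 12.171 = 0.316677249
For no arbitrage the full-cycle product must be 1, so the missing rate is 1 / 0.316677249 ≈ 3.157789.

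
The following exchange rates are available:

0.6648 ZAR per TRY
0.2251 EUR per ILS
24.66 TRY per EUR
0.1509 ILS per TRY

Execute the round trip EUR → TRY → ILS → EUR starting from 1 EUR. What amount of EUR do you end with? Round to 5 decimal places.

1 EUR × 24.66 = 24.66 TRY
24.66 TRY × 0.1509 = 3.721194 ILS
3.721194 ILS × 0.2251 = 0.8376407694 EUR

0.83764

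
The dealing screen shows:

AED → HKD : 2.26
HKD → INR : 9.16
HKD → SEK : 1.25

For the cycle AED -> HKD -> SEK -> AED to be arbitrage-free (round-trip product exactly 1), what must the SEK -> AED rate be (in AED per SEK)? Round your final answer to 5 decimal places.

Known legs of the cycle: 2.26 × 1.25 = 2.825
For no arbitrage the full-cycle product must be 1, so the missing rate is 1 / 2.825 ≈ 0.3539823.

0.35398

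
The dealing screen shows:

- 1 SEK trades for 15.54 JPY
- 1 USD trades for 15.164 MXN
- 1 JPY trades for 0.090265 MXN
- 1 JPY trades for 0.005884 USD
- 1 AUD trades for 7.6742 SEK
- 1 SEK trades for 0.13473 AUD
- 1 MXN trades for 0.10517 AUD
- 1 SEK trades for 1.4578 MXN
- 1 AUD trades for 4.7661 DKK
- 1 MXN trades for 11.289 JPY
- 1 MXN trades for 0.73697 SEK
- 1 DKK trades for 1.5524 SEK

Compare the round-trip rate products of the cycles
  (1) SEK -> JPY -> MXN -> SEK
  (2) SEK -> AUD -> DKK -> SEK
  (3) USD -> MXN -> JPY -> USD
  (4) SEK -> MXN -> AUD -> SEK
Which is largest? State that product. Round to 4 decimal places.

(1) 15.54 × 0.090265 × 0.73697 = 1.03376
(2) 0.13473 × 4.7661 × 1.5524 = 0.99685
(3) 15.164 × 11.289 × 0.005884 = 1.00726
(4) 1.4578 × 0.10517 × 7.6742 = 1.17658
Highest is cycle (4) at 1.1766 (>1, arbitrage).

1.1766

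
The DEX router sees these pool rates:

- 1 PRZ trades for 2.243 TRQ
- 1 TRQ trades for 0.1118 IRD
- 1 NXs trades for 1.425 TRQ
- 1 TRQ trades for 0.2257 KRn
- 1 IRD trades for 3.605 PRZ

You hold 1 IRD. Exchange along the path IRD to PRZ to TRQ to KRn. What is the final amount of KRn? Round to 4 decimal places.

1 IRD × 3.605 = 3.605 PRZ
3.605 PRZ × 2.243 = 8.086015 TRQ
8.086015 TRQ × 0.2257 = 1.8250135855 KRn

1.8250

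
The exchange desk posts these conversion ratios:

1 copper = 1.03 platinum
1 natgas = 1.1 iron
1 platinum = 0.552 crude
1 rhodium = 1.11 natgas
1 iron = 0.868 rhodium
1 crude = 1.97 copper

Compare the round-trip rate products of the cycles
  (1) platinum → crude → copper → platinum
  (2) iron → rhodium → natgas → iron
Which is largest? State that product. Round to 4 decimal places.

(1) 0.552 × 1.97 × 1.03 = 1.12006
(2) 0.868 × 1.11 × 1.1 = 1.05983
Highest is cycle (1) at 1.1201 (>1, arbitrage).

1.1201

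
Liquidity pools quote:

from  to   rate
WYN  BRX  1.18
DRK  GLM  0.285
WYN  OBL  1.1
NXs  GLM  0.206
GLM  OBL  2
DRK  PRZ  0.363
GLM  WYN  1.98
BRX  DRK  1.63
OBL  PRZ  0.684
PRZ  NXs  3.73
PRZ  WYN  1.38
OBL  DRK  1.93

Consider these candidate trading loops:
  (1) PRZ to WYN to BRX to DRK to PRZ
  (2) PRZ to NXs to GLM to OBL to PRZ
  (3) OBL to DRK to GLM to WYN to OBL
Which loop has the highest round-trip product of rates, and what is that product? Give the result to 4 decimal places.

1.1980

(1) 1.38 × 1.18 × 1.63 × 0.363 = 0.96351
(2) 3.73 × 0.206 × 2 × 0.684 = 1.05114
(3) 1.93 × 0.285 × 1.98 × 1.1 = 1.19801
Highest is cycle (3) at 1.1980 (>1, arbitrage).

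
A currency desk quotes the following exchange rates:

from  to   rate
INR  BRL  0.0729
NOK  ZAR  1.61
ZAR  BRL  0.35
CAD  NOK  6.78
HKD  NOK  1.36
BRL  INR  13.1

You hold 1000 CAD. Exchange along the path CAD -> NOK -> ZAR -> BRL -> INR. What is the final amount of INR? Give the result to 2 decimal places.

50048.94

1000 CAD × 6.78 = 6780 NOK
6780 NOK × 1.61 = 10915.8 ZAR
10915.8 ZAR × 0.35 = 3820.53 BRL
3820.53 BRL × 13.1 = 50048.943 INR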